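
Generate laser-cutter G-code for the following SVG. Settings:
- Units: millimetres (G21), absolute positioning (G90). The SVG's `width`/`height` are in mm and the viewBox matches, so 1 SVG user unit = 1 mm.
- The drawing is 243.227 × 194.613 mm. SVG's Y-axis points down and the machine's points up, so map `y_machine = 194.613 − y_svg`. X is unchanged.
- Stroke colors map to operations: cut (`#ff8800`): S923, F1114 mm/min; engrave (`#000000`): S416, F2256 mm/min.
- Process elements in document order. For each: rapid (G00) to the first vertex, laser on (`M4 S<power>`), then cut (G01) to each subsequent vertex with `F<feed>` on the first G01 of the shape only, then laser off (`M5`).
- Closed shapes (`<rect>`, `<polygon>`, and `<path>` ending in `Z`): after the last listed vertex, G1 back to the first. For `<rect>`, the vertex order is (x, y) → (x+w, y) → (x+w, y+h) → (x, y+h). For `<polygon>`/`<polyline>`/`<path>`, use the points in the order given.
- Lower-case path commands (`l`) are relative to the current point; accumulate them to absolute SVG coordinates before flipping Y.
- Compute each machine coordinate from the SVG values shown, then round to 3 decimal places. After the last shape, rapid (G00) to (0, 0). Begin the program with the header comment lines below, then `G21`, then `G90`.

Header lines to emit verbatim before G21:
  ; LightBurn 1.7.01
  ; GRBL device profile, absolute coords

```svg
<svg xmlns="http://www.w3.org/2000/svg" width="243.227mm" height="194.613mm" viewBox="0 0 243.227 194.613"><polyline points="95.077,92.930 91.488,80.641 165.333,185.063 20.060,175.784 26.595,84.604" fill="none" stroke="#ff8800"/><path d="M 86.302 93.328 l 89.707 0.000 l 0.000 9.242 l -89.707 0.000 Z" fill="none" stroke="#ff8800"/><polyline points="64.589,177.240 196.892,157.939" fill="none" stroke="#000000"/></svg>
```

Since the viewBox matches the mm dimensions, user units are millimetres directly. The only transform is the Y-flip y_m = 194.613 − y_svg.

Shape 1 is a open polyline drawn with `<polyline>`. Its stroke #ff8800 means cut at S923, F1114. After flipping Y the toolpath is (95.077,101.683) → (91.488,113.972) → (165.333,9.550) → (20.060,18.829) → (26.595,110.009).

Shape 2 is a rectangle drawn with `<path>`. Its stroke #ff8800 means cut at S923, F1114. After flipping Y the toolpath is (86.302,101.285) → (176.009,101.285) → (176.009,92.043) → (86.302,92.043) → (86.302,101.285), returning to the start.

Shape 3 is a line segment drawn with `<polyline>`. Its stroke #000000 means engrave at S416, F2256. After flipping Y the toolpath is (64.589,17.373) → (196.892,36.674).

; LightBurn 1.7.01
; GRBL device profile, absolute coords
G21
G90
G00 X95.077 Y101.683
M4 S923
G01 X91.488 Y113.972 F1114
G01 X165.333 Y9.550
G01 X20.060 Y18.829
G01 X26.595 Y110.009
M5
G00 X86.302 Y101.285
M4 S923
G01 X176.009 Y101.285 F1114
G01 X176.009 Y92.043
G01 X86.302 Y92.043
G01 X86.302 Y101.285
M5
G00 X64.589 Y17.373
M4 S416
G01 X196.892 Y36.674 F2256
M5
G00 X0.000 Y0.000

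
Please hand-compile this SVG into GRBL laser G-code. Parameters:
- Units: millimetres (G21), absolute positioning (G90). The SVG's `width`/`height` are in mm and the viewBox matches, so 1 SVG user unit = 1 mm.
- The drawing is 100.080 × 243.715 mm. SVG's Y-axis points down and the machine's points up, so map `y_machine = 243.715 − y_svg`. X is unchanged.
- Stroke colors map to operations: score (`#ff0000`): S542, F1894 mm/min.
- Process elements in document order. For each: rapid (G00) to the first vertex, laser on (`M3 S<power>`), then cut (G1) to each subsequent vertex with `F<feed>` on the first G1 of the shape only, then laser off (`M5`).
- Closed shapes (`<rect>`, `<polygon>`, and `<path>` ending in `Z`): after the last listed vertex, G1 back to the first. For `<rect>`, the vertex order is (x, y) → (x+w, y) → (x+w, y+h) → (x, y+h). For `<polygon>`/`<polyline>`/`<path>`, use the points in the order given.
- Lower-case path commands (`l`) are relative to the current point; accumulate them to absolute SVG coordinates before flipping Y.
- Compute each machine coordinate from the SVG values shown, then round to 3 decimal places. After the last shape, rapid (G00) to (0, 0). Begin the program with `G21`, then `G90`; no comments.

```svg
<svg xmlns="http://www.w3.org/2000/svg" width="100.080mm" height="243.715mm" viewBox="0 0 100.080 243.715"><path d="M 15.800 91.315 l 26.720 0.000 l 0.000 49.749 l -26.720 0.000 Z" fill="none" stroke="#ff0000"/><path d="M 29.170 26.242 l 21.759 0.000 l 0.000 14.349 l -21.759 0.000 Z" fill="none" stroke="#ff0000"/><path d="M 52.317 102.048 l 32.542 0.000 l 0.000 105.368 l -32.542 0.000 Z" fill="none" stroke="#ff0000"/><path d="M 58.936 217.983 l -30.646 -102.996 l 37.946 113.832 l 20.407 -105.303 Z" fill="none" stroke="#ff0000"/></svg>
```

viewBox `0 0 100.080 243.715` with mm width/height → 1 unit = 1 mm. Flip: y_m = 243.715 − y_svg.

**Shape 1** — `<path>` rectangle, stroke `#ff0000` → score (S542, F1894). Machine vertices: (15.800,152.400) → (42.520,152.400) → (42.520,102.651) → (15.800,102.651) → (15.800,152.400). Closed: final G1 returns to the first vertex.

**Shape 2** — `<path>` rectangle, stroke `#ff0000` → score (S542, F1894). Machine vertices: (29.170,217.473) → (50.929,217.473) → (50.929,203.124) → (29.170,203.124) → (29.170,217.473). Closed: final G1 returns to the first vertex.

**Shape 3** — `<path>` rectangle, stroke `#ff0000` → score (S542, F1894). Machine vertices: (52.317,141.667) → (84.859,141.667) → (84.859,36.299) → (52.317,36.299) → (52.317,141.667). Closed: final G1 returns to the first vertex.

**Shape 4** — `<path>` closed polygon, stroke `#ff0000` → score (S542, F1894). Machine vertices: (58.936,25.732) → (28.290,128.728) → (66.236,14.896) → (86.643,120.199) → (58.936,25.732). Closed: final G1 returns to the first vertex.

G21
G90
G00 X15.800 Y152.400
M3 S542
G1 X42.520 Y152.400 F1894
G1 X42.520 Y102.651
G1 X15.800 Y102.651
G1 X15.800 Y152.400
M5
G00 X29.170 Y217.473
M3 S542
G1 X50.929 Y217.473 F1894
G1 X50.929 Y203.124
G1 X29.170 Y203.124
G1 X29.170 Y217.473
M5
G00 X52.317 Y141.667
M3 S542
G1 X84.859 Y141.667 F1894
G1 X84.859 Y36.299
G1 X52.317 Y36.299
G1 X52.317 Y141.667
M5
G00 X58.936 Y25.732
M3 S542
G1 X28.290 Y128.728 F1894
G1 X66.236 Y14.896
G1 X86.643 Y120.199
G1 X58.936 Y25.732
M5
G00 X0.000 Y0.000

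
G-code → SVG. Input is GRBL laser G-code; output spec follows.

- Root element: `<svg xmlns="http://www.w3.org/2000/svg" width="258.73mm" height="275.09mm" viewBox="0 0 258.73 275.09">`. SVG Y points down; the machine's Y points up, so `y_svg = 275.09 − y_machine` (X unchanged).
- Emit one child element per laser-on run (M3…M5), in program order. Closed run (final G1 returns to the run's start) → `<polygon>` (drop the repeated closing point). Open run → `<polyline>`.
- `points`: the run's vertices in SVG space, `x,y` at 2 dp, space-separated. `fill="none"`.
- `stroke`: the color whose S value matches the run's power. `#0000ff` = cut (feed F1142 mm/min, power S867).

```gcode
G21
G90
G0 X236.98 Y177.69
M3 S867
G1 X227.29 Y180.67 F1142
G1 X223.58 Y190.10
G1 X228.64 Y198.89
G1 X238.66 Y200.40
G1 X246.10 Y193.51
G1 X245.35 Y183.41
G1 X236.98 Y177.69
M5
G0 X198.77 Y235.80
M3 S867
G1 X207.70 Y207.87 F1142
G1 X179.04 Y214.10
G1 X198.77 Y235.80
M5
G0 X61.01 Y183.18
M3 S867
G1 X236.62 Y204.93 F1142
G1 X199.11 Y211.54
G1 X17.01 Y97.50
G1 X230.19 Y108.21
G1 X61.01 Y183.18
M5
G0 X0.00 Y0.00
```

<svg xmlns="http://www.w3.org/2000/svg" width="258.73mm" height="275.09mm" viewBox="0 0 258.73 275.09">
  <polygon points="236.98,97.40 227.29,94.42 223.58,84.99 228.64,76.20 238.66,74.69 246.10,81.58 245.35,91.68" fill="none" stroke="#0000ff"/>
  <polygon points="198.77,39.29 207.70,67.22 179.04,60.99" fill="none" stroke="#0000ff"/>
  <polygon points="61.01,91.91 236.62,70.16 199.11,63.55 17.01,177.59 230.19,166.88" fill="none" stroke="#0000ff"/>
</svg>

y_svg = 275.09 − y_m. Every run uses S867, so all elements get stroke `#0000ff` (cut).

[1] closed run; points: 236.98,97.40 227.29,94.42 223.58,84.99 228.64,76.20 238.66,74.69 246.10,81.58 245.35,91.68

[2] closed run; points: 198.77,39.29 207.70,67.22 179.04,60.99

[3] closed run; points: 61.01,91.91 236.62,70.16 199.11,63.55 17.01,177.59 230.19,166.88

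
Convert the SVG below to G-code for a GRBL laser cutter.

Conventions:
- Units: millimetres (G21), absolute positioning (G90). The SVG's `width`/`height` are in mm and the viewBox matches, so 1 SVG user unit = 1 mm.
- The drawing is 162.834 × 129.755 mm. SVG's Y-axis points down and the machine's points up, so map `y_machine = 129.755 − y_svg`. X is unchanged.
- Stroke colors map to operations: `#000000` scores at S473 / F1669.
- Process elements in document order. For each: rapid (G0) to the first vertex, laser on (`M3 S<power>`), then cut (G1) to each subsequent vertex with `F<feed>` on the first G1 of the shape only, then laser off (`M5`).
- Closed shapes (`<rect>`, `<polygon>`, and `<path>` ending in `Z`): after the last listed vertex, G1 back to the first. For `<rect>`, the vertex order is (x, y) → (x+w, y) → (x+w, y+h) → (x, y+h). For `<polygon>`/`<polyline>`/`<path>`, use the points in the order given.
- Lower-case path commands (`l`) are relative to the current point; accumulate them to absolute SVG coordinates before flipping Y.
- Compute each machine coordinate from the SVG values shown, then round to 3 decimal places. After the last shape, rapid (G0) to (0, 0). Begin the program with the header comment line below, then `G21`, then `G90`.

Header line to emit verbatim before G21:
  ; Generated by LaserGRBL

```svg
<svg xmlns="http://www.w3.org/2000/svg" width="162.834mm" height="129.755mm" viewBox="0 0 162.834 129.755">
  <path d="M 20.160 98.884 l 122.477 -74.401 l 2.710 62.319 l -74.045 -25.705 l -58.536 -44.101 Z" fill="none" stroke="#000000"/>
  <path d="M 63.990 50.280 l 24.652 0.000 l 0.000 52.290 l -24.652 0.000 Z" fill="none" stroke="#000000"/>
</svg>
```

; Generated by LaserGRBL
G21
G90
G0 X20.160 Y30.871
M3 S473
G1 X142.637 Y105.272 F1669
G1 X145.347 Y42.953
G1 X71.302 Y68.658
G1 X12.766 Y112.759
G1 X20.160 Y30.871
M5
G0 X63.990 Y79.475
M3 S473
G1 X88.642 Y79.475 F1669
G1 X88.642 Y27.185
G1 X63.990 Y27.185
G1 X63.990 Y79.475
M5
G0 X0.000 Y0.000

Since the viewBox matches the mm dimensions, user units are millimetres directly. The only transform is the Y-flip y_m = 129.755 − y_svg.

Shape 1 is a closed polygon drawn with `<path>`. Its stroke #000000 means score at S473, F1669. After flipping Y the toolpath is (20.160,30.871) → (142.637,105.272) → (145.347,42.953) → (71.302,68.658) → (12.766,112.759) → (20.160,30.871), returning to the start.

Shape 2 is a rectangle drawn with `<path>`. Its stroke #000000 means score at S473, F1669. After flipping Y the toolpath is (63.990,79.475) → (88.642,79.475) → (88.642,27.185) → (63.990,27.185) → (63.990,79.475), returning to the start.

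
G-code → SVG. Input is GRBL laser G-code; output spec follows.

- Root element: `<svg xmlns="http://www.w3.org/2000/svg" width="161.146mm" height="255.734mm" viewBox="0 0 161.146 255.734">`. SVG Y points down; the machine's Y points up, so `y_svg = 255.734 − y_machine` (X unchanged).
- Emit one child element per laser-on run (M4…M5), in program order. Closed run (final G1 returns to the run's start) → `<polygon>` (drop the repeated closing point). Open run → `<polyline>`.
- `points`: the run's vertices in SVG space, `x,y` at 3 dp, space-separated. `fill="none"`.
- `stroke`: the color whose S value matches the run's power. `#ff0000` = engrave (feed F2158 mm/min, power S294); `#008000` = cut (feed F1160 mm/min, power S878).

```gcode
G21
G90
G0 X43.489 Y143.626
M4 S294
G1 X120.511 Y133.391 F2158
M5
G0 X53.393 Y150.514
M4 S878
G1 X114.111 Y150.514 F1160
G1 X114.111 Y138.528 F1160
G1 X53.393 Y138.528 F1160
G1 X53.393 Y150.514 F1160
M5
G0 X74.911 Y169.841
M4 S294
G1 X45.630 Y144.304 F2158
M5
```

<svg xmlns="http://www.w3.org/2000/svg" width="161.146mm" height="255.734mm" viewBox="0 0 161.146 255.734">
  <polyline points="43.489,112.108 120.511,122.343" fill="none" stroke="#ff0000"/>
  <polygon points="53.393,105.220 114.111,105.220 114.111,117.206 53.393,117.206" fill="none" stroke="#008000"/>
  <polyline points="74.911,85.893 45.630,111.430" fill="none" stroke="#ff0000"/>
</svg>

y_svg = 255.734 − y_m.

[1] S294→`#ff0000` (engrave); open run; points: 43.489,112.108 120.511,122.343

[2] S878→`#008000` (cut); closed run; points: 53.393,105.220 114.111,105.220 114.111,117.206 53.393,117.206

[3] S294→`#ff0000` (engrave); open run; points: 74.911,85.893 45.630,111.430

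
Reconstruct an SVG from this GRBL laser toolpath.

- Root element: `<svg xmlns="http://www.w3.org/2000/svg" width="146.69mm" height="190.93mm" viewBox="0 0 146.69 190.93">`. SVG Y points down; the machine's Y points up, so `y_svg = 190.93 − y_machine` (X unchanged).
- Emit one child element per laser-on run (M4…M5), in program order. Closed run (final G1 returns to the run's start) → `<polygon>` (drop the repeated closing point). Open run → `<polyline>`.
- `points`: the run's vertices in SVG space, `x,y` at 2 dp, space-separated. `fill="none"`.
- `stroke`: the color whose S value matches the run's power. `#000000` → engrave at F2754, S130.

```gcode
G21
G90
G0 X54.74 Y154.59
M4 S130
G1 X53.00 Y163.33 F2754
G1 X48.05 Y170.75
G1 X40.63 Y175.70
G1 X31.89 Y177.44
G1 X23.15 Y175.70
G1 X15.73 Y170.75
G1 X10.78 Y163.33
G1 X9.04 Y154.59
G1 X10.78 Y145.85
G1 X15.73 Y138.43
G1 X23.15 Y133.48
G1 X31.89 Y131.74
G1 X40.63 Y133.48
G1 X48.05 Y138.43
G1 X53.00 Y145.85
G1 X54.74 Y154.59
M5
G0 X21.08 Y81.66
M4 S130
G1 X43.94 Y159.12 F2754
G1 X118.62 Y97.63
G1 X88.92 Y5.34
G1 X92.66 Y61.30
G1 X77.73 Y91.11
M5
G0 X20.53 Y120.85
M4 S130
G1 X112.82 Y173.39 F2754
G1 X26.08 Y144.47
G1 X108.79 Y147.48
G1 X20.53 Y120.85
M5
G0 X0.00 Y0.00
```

y_svg = 190.93 − y_m. Every run uses S130, so all elements get stroke `#000000` (engrave).

[1] closed run; points: 54.74,36.34 53.00,27.60 48.05,20.18 40.63,15.23 31.89,13.49 23.15,15.23 15.73,20.18 10.78,27.60 9.04,36.34 10.78,45.08 15.73,52.50 23.15,57.45 31.89,59.19 40.63,57.45 48.05,52.50 53.00,45.08

[2] open run; points: 21.08,109.27 43.94,31.81 118.62,93.30 88.92,185.59 92.66,129.63 77.73,99.82

[3] closed run; points: 20.53,70.08 112.82,17.54 26.08,46.46 108.79,43.45

<svg xmlns="http://www.w3.org/2000/svg" width="146.69mm" height="190.93mm" viewBox="0 0 146.69 190.93">
  <polygon points="54.74,36.34 53.00,27.60 48.05,20.18 40.63,15.23 31.89,13.49 23.15,15.23 15.73,20.18 10.78,27.60 9.04,36.34 10.78,45.08 15.73,52.50 23.15,57.45 31.89,59.19 40.63,57.45 48.05,52.50 53.00,45.08" fill="none" stroke="#000000"/>
  <polyline points="21.08,109.27 43.94,31.81 118.62,93.30 88.92,185.59 92.66,129.63 77.73,99.82" fill="none" stroke="#000000"/>
  <polygon points="20.53,70.08 112.82,17.54 26.08,46.46 108.79,43.45" fill="none" stroke="#000000"/>
</svg>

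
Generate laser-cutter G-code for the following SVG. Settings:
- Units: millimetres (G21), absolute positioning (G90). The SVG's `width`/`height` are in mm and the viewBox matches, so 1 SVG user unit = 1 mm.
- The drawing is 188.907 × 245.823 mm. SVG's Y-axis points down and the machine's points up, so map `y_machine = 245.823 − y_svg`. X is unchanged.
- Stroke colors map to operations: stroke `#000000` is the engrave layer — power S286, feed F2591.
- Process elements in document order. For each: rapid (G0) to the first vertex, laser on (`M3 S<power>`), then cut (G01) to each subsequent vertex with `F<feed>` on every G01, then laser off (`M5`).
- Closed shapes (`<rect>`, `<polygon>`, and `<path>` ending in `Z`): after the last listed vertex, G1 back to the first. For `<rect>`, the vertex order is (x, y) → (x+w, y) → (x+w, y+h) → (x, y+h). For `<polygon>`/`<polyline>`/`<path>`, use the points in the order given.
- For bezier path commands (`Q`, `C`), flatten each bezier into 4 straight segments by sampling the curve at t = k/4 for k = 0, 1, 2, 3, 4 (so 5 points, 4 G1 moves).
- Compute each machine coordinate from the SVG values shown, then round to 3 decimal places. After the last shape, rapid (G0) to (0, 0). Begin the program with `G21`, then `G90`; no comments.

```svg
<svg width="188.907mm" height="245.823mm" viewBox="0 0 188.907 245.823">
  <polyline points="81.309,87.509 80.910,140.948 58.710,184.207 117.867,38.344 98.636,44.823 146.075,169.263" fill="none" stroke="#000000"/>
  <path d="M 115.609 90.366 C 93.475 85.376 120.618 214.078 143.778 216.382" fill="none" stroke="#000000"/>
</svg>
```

G21
G90
G0 X81.309 Y158.314
M3 S286
G01 X80.910 Y104.875 F2591
G01 X58.710 Y61.616 F2591
G01 X117.867 Y207.479 F2591
G01 X98.636 Y201.000 F2591
G01 X146.075 Y76.560 F2591
M5
G0 X115.609 Y155.457
M3 S286
G01 X107.416 Y138.196 F2591
G01 X112.708 Y95.184 F2591
G01 X126.493 Y50.805 F2591
G01 X143.778 Y29.441 F2591
M5
G0 X0.000 Y0.000

Since the viewBox matches the mm dimensions, user units are millimetres directly. The only transform is the Y-flip y_m = 245.823 − y_svg.

Shape 1 is a open polyline drawn with `<polyline>`. Its stroke #000000 means engrave at S286, F2591. After flipping Y the toolpath is (81.309,158.314) → (80.910,104.875) → (58.710,61.616) → (117.867,207.479) → (98.636,201.000) → (146.075,76.560).

Shape 2 is a cubic bezier drawn with `<path>`. Its stroke #000000 means engrave at S286, F2591. After flipping Y the toolpath is (115.609,155.457) → (107.416,138.196) → (112.708,95.184) → (126.493,50.805) → (143.778,29.441).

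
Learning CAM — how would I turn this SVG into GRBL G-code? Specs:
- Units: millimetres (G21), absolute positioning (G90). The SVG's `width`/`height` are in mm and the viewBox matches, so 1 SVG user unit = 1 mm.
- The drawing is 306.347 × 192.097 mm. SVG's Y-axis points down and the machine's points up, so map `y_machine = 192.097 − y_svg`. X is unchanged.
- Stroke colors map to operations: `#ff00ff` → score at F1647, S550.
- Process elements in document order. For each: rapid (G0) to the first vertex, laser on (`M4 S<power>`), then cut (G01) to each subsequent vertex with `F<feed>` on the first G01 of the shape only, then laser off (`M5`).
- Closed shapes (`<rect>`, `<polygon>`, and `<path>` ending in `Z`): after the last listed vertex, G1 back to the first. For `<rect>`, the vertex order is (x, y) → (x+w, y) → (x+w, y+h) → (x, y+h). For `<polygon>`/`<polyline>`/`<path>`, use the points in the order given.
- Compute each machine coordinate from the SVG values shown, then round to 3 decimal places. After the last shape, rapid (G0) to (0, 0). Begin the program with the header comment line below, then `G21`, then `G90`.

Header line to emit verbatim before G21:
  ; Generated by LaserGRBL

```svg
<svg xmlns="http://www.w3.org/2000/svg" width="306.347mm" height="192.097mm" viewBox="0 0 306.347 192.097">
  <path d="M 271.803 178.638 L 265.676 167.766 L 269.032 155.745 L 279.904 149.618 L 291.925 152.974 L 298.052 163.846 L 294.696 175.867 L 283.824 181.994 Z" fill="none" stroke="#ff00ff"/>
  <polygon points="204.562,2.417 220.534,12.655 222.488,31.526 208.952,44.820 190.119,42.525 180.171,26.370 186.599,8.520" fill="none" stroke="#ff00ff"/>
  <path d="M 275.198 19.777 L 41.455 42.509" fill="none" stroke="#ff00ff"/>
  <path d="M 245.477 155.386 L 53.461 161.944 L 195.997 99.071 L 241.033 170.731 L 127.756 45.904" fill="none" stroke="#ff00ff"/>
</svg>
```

viewBox `0 0 306.347 192.097` with mm width/height → 1 unit = 1 mm. Flip: y_m = 192.097 − y_svg.

**Shape 1** — `<path>` regular polygon, stroke `#ff00ff` → score (S550, F1647). Machine vertices: (271.803,13.459) → (265.676,24.331) → (269.032,36.352) → (279.904,42.479) → (291.925,39.123) → (298.052,28.251) → (294.696,16.230) → (283.824,10.103) → (271.803,13.459). Closed: final G1 returns to the first vertex.

**Shape 2** — `<polygon>` regular polygon, stroke `#ff00ff` → score (S550, F1647). Machine vertices: (204.562,189.680) → (220.534,179.442) → (222.488,160.571) → (208.952,147.277) → (190.119,149.572) → (180.171,165.727) → (186.599,183.577) → (204.562,189.680). Closed: final G1 returns to the first vertex.

**Shape 3** — `<path>` line segment, stroke `#ff00ff` → score (S550, F1647). Machine vertices: (275.198,172.320) → (41.455,149.588). Open path.

**Shape 4** — `<path>` open polyline, stroke `#ff00ff` → score (S550, F1647). Machine vertices: (245.477,36.711) → (53.461,30.153) → (195.997,93.026) → (241.033,21.366) → (127.756,146.193). Open path.

; Generated by LaserGRBL
G21
G90
G0 X271.803 Y13.459
M4 S550
G01 X265.676 Y24.331 F1647
G01 X269.032 Y36.352
G01 X279.904 Y42.479
G01 X291.925 Y39.123
G01 X298.052 Y28.251
G01 X294.696 Y16.230
G01 X283.824 Y10.103
G01 X271.803 Y13.459
M5
G0 X204.562 Y189.680
M4 S550
G01 X220.534 Y179.442 F1647
G01 X222.488 Y160.571
G01 X208.952 Y147.277
G01 X190.119 Y149.572
G01 X180.171 Y165.727
G01 X186.599 Y183.577
G01 X204.562 Y189.680
M5
G0 X275.198 Y172.320
M4 S550
G01 X41.455 Y149.588 F1647
M5
G0 X245.477 Y36.711
M4 S550
G01 X53.461 Y30.153 F1647
G01 X195.997 Y93.026
G01 X241.033 Y21.366
G01 X127.756 Y146.193
M5
G0 X0.000 Y0.000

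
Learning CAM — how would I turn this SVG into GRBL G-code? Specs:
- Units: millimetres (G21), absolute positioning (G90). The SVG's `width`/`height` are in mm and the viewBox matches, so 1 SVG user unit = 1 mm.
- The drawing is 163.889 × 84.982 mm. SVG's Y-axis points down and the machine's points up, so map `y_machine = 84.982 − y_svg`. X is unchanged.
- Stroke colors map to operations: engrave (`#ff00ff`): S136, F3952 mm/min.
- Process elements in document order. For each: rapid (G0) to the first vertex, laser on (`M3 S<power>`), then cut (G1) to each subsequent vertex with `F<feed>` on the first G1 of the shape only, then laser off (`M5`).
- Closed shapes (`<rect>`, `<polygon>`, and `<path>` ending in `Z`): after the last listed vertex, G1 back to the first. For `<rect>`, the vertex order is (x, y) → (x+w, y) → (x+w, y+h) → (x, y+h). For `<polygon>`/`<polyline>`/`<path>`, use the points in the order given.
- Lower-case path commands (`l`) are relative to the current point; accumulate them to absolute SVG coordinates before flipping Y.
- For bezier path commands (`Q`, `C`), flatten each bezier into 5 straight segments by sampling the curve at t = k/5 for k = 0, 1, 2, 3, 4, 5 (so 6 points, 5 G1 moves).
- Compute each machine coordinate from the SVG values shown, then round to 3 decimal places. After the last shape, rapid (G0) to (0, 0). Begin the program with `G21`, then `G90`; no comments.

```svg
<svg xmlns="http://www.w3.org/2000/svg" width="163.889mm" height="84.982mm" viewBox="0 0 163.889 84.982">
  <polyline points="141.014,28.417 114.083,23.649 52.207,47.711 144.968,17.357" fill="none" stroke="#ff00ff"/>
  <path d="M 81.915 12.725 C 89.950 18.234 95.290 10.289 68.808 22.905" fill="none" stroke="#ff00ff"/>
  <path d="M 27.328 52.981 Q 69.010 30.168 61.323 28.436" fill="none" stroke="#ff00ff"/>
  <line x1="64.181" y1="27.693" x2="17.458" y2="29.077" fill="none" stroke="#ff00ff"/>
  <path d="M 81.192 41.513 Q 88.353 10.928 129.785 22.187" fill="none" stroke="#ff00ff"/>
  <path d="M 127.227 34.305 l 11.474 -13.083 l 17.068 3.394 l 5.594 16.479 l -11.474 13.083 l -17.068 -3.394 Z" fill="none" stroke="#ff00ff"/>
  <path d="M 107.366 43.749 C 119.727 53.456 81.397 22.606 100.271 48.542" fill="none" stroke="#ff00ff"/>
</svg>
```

G21
G90
G0 X141.014 Y56.565
M3 S136
G1 X114.083 Y61.333 F3952
G1 X52.207 Y37.271
G1 X144.968 Y67.625
M5
G0 X81.915 Y72.257
M3 S136
G1 X86.180 Y70.294 F3952
G1 X88.399 Y69.927
G1 X87.176 Y69.524
G1 X81.112 Y67.451
G1 X68.808 Y62.077
M5
G0 X27.328 Y32.001
M3 S136
G1 X42.026 Y40.283 F3952
G1 X52.775 Y46.878
G1 X59.574 Y51.787
G1 X62.423 Y55.010
G1 X61.323 Y56.546
M5
G0 X64.181 Y57.289
M3 S136
G1 X17.458 Y55.905 F3952
M5
G0 X81.192 Y43.469
M3 S136
G1 X85.427 Y54.029 F3952
G1 X92.404 Y61.242
G1 X102.123 Y65.107
G1 X114.583 Y65.625
G1 X129.785 Y62.795
M5
G0 X127.227 Y50.677
M3 S136
G1 X138.701 Y63.760 F3952
G1 X155.769 Y60.366
G1 X161.363 Y43.887
G1 X149.889 Y30.804
G1 X132.821 Y34.198
G1 X127.227 Y50.677
M5
G0 X107.366 Y41.233
M3 S136
G1 X109.563 Y39.497 F3952
G1 X104.773 Y42.822
G1 X98.175 Y46.536
G1 X94.948 Y45.966
G1 X100.271 Y36.440
M5
G0 X0.000 Y0.000

viewBox `0 0 163.889 84.982` with mm width/height → 1 unit = 1 mm. Flip: y_m = 84.982 − y_svg.

**Shape 1** — `<polyline>` open polyline, stroke `#ff00ff` → engrave (S136, F3952). Machine vertices: (141.014,56.565) → (114.083,61.333) → (52.207,37.271) → (144.968,67.625). Open path.

**Shape 2** — `<path>` cubic bezier, stroke `#ff00ff` → engrave (S136, F3952). Control points (SVG): P0=(81.915,12.725), P1=(89.950,18.234), P2=(95.290,10.289), P3=(68.808,22.905); sampled at t=k/5. Machine vertices: (81.915,72.257) → (86.180,70.294) → (88.399,69.927) → (87.176,69.524) → (81.112,67.451) → (68.808,62.077). Open path.

**Shape 3** — `<path>` quadratic bezier, stroke `#ff00ff` → engrave (S136, F3952). Control points (SVG): P0=(27.328,52.981), P1=(69.010,30.168), P2=(61.323,28.436); sampled at t=k/5. Machine vertices: (27.328,32.001) → (42.026,40.283) → (52.775,46.878) → (59.574,51.787) → (62.423,55.010) → (61.323,56.546). Open path.

**Shape 4** — `<line>` line segment, stroke `#ff00ff` → engrave (S136, F3952). Machine vertices: (64.181,57.289) → (17.458,55.905). Open path.

**Shape 5** — `<path>` quadratic bezier, stroke `#ff00ff` → engrave (S136, F3952). Control points (SVG): P0=(81.192,41.513), P1=(88.353,10.928), P2=(129.785,22.187); sampled at t=k/5. Machine vertices: (81.192,43.469) → (85.427,54.029) → (92.404,61.242) → (102.123,65.107) → (114.583,65.625) → (129.785,62.795). Open path.

**Shape 6** — `<path>` regular polygon, stroke `#ff00ff` → engrave (S136, F3952). Machine vertices: (127.227,50.677) → (138.701,63.760) → (155.769,60.366) → (161.363,43.887) → (149.889,30.804) → (132.821,34.198) → (127.227,50.677). Closed: final G1 returns to the first vertex.

**Shape 7** — `<path>` cubic bezier, stroke `#ff00ff` → engrave (S136, F3952). Control points (SVG): P0=(107.366,43.749), P1=(119.727,53.456), P2=(81.397,22.606), P3=(100.271,48.542); sampled at t=k/5. Machine vertices: (107.366,41.233) → (109.563,39.497) → (104.773,42.822) → (98.175,46.536) → (94.948,45.966) → (100.271,36.440). Open path.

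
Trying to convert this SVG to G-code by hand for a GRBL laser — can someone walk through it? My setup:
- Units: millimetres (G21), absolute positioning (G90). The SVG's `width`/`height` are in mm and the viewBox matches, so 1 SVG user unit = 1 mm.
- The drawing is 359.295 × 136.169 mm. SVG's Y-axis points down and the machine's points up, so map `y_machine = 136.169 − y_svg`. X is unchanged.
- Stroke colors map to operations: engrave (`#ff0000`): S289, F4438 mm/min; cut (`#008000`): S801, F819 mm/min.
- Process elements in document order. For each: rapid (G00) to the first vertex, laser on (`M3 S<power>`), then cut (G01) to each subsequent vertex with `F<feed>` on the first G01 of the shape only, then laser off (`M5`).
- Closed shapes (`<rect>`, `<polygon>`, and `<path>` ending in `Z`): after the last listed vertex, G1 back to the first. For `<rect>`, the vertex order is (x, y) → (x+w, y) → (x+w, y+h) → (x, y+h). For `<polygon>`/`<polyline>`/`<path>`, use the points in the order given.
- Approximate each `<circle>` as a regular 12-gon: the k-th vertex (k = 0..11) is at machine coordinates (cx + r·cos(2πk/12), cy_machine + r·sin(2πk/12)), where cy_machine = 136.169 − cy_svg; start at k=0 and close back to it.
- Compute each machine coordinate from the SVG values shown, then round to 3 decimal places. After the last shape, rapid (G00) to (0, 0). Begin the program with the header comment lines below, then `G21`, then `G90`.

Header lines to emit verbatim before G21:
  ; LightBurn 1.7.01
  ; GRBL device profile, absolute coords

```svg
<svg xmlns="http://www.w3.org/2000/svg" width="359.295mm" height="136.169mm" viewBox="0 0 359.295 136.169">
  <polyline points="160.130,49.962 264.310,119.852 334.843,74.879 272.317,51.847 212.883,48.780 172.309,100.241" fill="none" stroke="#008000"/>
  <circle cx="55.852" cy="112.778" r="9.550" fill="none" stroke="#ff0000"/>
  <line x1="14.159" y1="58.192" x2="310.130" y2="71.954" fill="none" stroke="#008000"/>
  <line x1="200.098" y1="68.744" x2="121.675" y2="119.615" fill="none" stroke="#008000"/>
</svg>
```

; LightBurn 1.7.01
; GRBL device profile, absolute coords
G21
G90
G00 X160.130 Y86.207
M3 S801
G01 X264.310 Y16.317 F819
G01 X334.843 Y61.290
G01 X272.317 Y84.322
G01 X212.883 Y87.389
G01 X172.309 Y35.928
M5
G00 X65.402 Y23.391
M3 S289
G01 X64.123 Y28.166 F4438
G01 X60.627 Y31.662
G01 X55.852 Y32.941
G01 X51.077 Y31.662
G01 X47.581 Y28.166
G01 X46.302 Y23.391
G01 X47.581 Y18.616
G01 X51.077 Y15.120
G01 X55.852 Y13.841
G01 X60.627 Y15.120
G01 X64.123 Y18.616
G01 X65.402 Y23.391
M5
G00 X14.159 Y77.977
M3 S801
G01 X310.130 Y64.215 F819
M5
G00 X200.098 Y67.425
M3 S801
G01 X121.675 Y16.554 F819
M5
G00 X0.000 Y0.000

Since the viewBox matches the mm dimensions, user units are millimetres directly. The only transform is the Y-flip y_m = 136.169 − y_svg.

Shape 1 is a open polyline drawn with `<polyline>`. Its stroke #008000 means cut at S801, F819. After flipping Y the toolpath is (160.130,86.207) → (264.310,16.317) → (334.843,61.290) → (272.317,84.322) → (212.883,87.389) → (172.309,35.928).

Shape 2 is a circle drawn with `<circle>`. Its stroke #ff0000 means engrave at S289, F4438. After flipping Y the toolpath is (65.402,23.391) → (64.123,28.166) → (60.627,31.662) → (55.852,32.941) → (51.077,31.662) → (47.581,28.166) → (46.302,23.391) → (47.581,18.616) → (51.077,15.120) → (55.852,13.841) → (60.627,15.120) → (64.123,18.616) → (65.402,23.391), returning to the start.

Shape 3 is a line segment drawn with `<line>`. Its stroke #008000 means cut at S801, F819. After flipping Y the toolpath is (14.159,77.977) → (310.130,64.215).

Shape 4 is a line segment drawn with `<line>`. Its stroke #008000 means cut at S801, F819. After flipping Y the toolpath is (200.098,67.425) → (121.675,16.554).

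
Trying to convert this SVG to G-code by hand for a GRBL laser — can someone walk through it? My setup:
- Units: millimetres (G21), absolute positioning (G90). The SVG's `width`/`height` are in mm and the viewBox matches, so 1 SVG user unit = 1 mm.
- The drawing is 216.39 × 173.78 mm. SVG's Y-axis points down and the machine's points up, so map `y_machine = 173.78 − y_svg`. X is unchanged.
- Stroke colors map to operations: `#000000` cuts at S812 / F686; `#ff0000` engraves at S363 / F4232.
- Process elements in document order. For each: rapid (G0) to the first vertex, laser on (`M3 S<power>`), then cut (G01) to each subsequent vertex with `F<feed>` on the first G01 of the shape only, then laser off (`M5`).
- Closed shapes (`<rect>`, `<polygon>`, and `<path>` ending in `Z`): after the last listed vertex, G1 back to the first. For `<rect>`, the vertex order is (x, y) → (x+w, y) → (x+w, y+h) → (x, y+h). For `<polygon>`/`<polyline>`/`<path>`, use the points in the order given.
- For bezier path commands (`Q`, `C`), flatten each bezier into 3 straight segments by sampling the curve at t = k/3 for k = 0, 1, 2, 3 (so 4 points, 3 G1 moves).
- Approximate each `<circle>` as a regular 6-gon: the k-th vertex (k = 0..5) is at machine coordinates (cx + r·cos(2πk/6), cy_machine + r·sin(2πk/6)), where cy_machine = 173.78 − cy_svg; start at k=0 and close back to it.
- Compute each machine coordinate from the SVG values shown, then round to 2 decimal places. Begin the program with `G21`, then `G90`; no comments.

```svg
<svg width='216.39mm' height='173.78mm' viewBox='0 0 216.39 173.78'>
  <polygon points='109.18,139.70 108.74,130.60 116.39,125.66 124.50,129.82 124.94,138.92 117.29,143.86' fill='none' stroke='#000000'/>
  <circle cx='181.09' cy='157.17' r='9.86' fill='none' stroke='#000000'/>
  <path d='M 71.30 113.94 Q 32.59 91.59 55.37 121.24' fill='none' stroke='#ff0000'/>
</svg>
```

viewBox `0 0 216.39 173.78` with mm width/height → 1 unit = 1 mm. Flip: y_m = 173.78 − y_svg.

**Shape 1** — `<polygon>` regular polygon, stroke `#000000` → cut (S812, F686). Machine vertices: (109.18,34.08) → (108.74,43.18) → (116.39,48.12) → (124.50,43.96) → (124.94,34.86) → (117.29,29.92) → (109.18,34.08). Closed: final G1 returns to the first vertex.

**Shape 2** — `<circle>` circle, stroke `#000000` → cut (S812, F686). Machine vertices: (190.95,16.61) → (186.02,25.15) → (176.16,25.15) → (171.23,16.61) → (176.16,8.07) → (186.02,8.07) → (190.95,16.61). Closed: final G1 returns to the first vertex.

**Shape 3** — `<path>` quadratic bezier, stroke `#ff0000` → engrave (S363, F4232). Control points (SVG): P0=(71.30,113.94), P1=(32.59,91.59), P2=(55.37,121.24); sampled at t=k/3. Machine vertices: (71.30,59.84) → (52.33,68.96) → (47.02,66.53) → (55.37,52.54). Open path.

G21
G90
G0 X109.18 Y34.08
M3 S812
G01 X108.74 Y43.18 F686
G01 X116.39 Y48.12
G01 X124.50 Y43.96
G01 X124.94 Y34.86
G01 X117.29 Y29.92
G01 X109.18 Y34.08
M5
G0 X190.95 Y16.61
M3 S812
G01 X186.02 Y25.15 F686
G01 X176.16 Y25.15
G01 X171.23 Y16.61
G01 X176.16 Y8.07
G01 X186.02 Y8.07
G01 X190.95 Y16.61
M5
G0 X71.30 Y59.84
M3 S363
G01 X52.33 Y68.96 F4232
G01 X47.02 Y66.53
G01 X55.37 Y52.54
M5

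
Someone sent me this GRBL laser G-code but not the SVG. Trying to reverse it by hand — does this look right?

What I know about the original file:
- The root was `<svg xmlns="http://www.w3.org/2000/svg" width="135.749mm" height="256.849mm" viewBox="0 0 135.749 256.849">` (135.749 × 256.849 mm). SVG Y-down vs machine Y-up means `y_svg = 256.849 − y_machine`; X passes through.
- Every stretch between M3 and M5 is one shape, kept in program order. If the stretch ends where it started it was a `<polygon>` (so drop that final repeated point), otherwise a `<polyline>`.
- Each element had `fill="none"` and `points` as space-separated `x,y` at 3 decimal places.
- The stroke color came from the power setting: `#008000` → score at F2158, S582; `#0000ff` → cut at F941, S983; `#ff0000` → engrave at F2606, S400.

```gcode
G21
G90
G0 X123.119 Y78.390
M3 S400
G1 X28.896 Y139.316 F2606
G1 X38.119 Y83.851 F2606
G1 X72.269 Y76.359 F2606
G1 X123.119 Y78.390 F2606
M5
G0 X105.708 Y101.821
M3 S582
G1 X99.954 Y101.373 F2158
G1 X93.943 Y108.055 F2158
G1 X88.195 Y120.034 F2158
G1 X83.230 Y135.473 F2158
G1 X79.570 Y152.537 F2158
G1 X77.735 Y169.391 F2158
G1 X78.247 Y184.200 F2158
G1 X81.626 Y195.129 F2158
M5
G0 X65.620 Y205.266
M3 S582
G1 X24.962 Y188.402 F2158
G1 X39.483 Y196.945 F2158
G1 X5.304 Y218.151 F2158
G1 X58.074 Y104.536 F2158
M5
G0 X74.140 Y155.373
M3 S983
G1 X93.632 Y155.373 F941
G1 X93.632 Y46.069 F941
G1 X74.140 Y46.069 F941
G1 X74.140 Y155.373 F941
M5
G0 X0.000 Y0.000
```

<svg xmlns="http://www.w3.org/2000/svg" width="135.749mm" height="256.849mm" viewBox="0 0 135.749 256.849">
  <polygon points="123.119,178.459 28.896,117.533 38.119,172.998 72.269,180.490" fill="none" stroke="#ff0000"/>
  <polyline points="105.708,155.028 99.954,155.476 93.943,148.794 88.195,136.815 83.230,121.376 79.570,104.312 77.735,87.458 78.247,72.649 81.626,61.720" fill="none" stroke="#008000"/>
  <polyline points="65.620,51.583 24.962,68.447 39.483,59.904 5.304,38.698 58.074,152.313" fill="none" stroke="#008000"/>
  <polygon points="74.140,101.476 93.632,101.476 93.632,210.780 74.140,210.780" fill="none" stroke="#0000ff"/>
</svg>

Each laser-on run becomes one SVG element. Flip Y back into SVG space with y_svg = 256.849 − y_machine.

Run 1: S400 ⇒ engrave layer `#ff0000`. The run returns to its start, so emit a `<polygon>` with points (Y-flipped): 123.119,178.459 28.896,117.533 38.119,172.998 72.269,180.490.

Run 2: S582 ⇒ score layer `#008000`. The run is open, so emit a `<polyline>` with points (Y-flipped): 105.708,155.028 99.954,155.476 93.943,148.794 88.195,136.815 83.230,121.376 79.570,104.312 77.735,87.458 78.247,72.649 81.626,61.720.

Run 3: the run's S582 means `#008000` (score). The run is open, so emit a `<polyline>` with points (Y-flipped): 65.620,51.583 24.962,68.447 39.483,59.904 5.304,38.698 58.074,152.313.

Run 4: the run's S983 means `#0000ff` (cut). The run returns to its start, so emit a `<polygon>` with points (Y-flipped): 74.140,101.476 93.632,101.476 93.632,210.780 74.140,210.780.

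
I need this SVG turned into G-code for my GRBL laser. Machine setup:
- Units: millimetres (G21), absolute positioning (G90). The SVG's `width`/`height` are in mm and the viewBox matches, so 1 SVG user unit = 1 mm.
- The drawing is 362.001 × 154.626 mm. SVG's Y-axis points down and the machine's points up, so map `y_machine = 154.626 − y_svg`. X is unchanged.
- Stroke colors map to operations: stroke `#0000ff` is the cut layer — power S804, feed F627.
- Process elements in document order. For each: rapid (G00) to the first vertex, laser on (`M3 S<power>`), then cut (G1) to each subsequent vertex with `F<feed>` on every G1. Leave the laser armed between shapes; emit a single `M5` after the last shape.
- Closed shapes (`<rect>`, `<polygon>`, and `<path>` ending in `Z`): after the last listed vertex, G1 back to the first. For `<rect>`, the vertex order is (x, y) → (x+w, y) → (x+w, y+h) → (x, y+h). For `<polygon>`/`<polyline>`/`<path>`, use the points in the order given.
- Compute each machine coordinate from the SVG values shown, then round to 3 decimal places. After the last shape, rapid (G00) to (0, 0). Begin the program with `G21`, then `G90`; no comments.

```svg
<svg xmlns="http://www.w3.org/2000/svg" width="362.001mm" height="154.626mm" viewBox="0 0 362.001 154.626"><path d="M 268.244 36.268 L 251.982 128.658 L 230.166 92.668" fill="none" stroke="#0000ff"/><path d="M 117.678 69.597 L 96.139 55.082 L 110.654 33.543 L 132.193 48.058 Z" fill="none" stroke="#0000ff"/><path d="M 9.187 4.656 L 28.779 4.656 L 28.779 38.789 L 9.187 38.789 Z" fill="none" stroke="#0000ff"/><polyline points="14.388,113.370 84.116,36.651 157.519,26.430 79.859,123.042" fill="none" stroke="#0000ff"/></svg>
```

viewBox `0 0 362.001 154.626` with mm width/height → 1 unit = 1 mm. Flip: y_m = 154.626 − y_svg.

**Shape 1** — `<path>` open polyline, stroke `#0000ff` → cut (S804, F627). Machine vertices: (268.244,118.358) → (251.982,25.968) → (230.166,61.958). Open path.

**Shape 2** — `<path>` regular polygon, stroke `#0000ff` → cut (S804, F627). Machine vertices: (117.678,85.029) → (96.139,99.544) → (110.654,121.083) → (132.193,106.568) → (117.678,85.029). Closed: final G1 returns to the first vertex.

**Shape 3** — `<path>` rectangle, stroke `#0000ff` → cut (S804, F627). Machine vertices: (9.187,149.970) → (28.779,149.970) → (28.779,115.837) → (9.187,115.837) → (9.187,149.970). Closed: final G1 returns to the first vertex.

**Shape 4** — `<polyline>` open polyline, stroke `#0000ff` → cut (S804, F627). Machine vertices: (14.388,41.256) → (84.116,117.975) → (157.519,128.196) → (79.859,31.584). Open path.

G21
G90
G00 X268.244 Y118.358
M3 S804
G1 X251.982 Y25.968 F627
G1 X230.166 Y61.958 F627
G00 X117.678 Y85.029
M3 S804
G1 X96.139 Y99.544 F627
G1 X110.654 Y121.083 F627
G1 X132.193 Y106.568 F627
G1 X117.678 Y85.029 F627
G00 X9.187 Y149.970
M3 S804
G1 X28.779 Y149.970 F627
G1 X28.779 Y115.837 F627
G1 X9.187 Y115.837 F627
G1 X9.187 Y149.970 F627
G00 X14.388 Y41.256
M3 S804
G1 X84.116 Y117.975 F627
G1 X157.519 Y128.196 F627
G1 X79.859 Y31.584 F627
M5
G00 X0.000 Y0.000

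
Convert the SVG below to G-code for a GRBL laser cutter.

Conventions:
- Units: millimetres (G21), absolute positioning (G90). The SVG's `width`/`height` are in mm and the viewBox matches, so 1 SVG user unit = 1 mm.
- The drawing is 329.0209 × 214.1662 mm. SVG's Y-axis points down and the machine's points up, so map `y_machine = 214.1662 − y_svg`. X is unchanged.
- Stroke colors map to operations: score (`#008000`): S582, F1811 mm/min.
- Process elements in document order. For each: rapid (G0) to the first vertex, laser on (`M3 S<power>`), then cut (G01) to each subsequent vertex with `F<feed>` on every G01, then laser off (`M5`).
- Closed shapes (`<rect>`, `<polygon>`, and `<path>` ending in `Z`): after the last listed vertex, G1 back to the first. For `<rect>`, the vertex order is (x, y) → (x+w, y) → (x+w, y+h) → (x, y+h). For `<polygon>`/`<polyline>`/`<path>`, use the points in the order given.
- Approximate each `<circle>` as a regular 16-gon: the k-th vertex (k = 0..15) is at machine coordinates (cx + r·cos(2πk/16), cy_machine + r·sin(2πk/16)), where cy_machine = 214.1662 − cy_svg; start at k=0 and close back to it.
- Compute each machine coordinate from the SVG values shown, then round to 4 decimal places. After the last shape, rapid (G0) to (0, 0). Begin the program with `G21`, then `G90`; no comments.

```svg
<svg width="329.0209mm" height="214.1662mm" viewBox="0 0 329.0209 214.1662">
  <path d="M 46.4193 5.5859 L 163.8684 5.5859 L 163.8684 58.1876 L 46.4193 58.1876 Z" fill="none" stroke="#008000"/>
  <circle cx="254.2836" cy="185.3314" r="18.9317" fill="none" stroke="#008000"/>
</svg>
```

1 u = 1 mm; y_m = 214.1662 − y.

[1] `<path>` rectangle, #008000→score S582 F1811: (46.4193,208.5803) → (163.8684,208.5803) → (163.8684,155.9786) → (46.4193,155.9786) → (46.4193,208.5803) (closed)

[2] `<circle>` circle, #008000→score S582 F1811: (273.2153,28.8348) → (271.7742,36.0796) → (267.6703,42.2215) → (261.5284,46.3254) → (254.2836,47.7665) → (247.0388,46.3254) → (240.8969,42.2215) → (236.7930,36.0796) → (235.3519,28.8348) → (236.7930,21.5900) → (240.8969,15.4481) → (247.0388,11.3442) → (254.2836,9.9031) → (261.5284,11.3442) → (267.6703,15.4481) → (271.7742,21.5900) → (273.2153,28.8348) (closed)

G21
G90
G0 X46.4193 Y208.5803
M3 S582
G01 X163.8684 Y208.5803 F1811
G01 X163.8684 Y155.9786 F1811
G01 X46.4193 Y155.9786 F1811
G01 X46.4193 Y208.5803 F1811
M5
G0 X273.2153 Y28.8348
M3 S582
G01 X271.7742 Y36.0796 F1811
G01 X267.6703 Y42.2215 F1811
G01 X261.5284 Y46.3254 F1811
G01 X254.2836 Y47.7665 F1811
G01 X247.0388 Y46.3254 F1811
G01 X240.8969 Y42.2215 F1811
G01 X236.7930 Y36.0796 F1811
G01 X235.3519 Y28.8348 F1811
G01 X236.7930 Y21.5900 F1811
G01 X240.8969 Y15.4481 F1811
G01 X247.0388 Y11.3442 F1811
G01 X254.2836 Y9.9031 F1811
G01 X261.5284 Y11.3442 F1811
G01 X267.6703 Y15.4481 F1811
G01 X271.7742 Y21.5900 F1811
G01 X273.2153 Y28.8348 F1811
M5
G0 X0.0000 Y0.0000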